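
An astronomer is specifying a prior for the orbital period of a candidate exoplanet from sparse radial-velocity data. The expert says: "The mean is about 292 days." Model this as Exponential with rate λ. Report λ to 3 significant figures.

Exponential mean = 1/λ, so λ = 1/292.0 = 0.00342.

λ ≈ 0.00342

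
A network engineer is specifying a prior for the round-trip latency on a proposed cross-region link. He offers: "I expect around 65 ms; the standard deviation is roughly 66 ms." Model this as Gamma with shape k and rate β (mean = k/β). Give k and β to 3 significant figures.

k ≈ 0.97, β ≈ 0.0149

For Gamma(k, rate β): mean = k/β, variance = k/β², so CV = 1/√k.
CV = SD/mean = 66/65 = 1.015, hence k = 1/CV² = 0.97.
Then β = k/mean = 0.97/65 = 0.0149.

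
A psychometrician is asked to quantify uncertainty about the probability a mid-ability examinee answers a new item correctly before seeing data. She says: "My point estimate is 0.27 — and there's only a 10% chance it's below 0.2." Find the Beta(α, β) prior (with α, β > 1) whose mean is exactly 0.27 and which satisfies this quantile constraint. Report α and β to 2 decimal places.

With mean 0.27 fixed, write α = 0.27s, β = 0.73s where s = α+β.
Need P(θ < 0.2) = 0.1 under Beta(0.27s, 0.73s). Normal approximation: (q−m)/√(m(1−m)/s) ≈ z_{0.1} = -1.28, so s ≈ 0.27·0.73·(-1.28)²/(0.2−0.27)² = 66.1.
At s = 66.1: P(θ<0.2) ≈ 0.093. Adjusting to match 0.1 gives s ≈ 62.47.
So α = 0.27·62.47 ≈ 16.87, β = 0.73·62.47 ≈ 45.60.

α ≈ 16.87, β ≈ 45.60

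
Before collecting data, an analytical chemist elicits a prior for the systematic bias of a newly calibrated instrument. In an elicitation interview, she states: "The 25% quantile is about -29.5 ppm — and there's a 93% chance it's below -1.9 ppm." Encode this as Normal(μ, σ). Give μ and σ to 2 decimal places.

The p-quantile of Normal(μ,σ) is μ + z_p·σ, with z_{0.25} = -0.6745 and z_{0.93} = 1.476.
Eliminate σ: μ = (z₂·x₁ − z₁·x₂)/(z₂ − z₁) = (1.476·-29.5 − (-0.6745)·-1.9)/2.15 = -20.84.
Then σ = (x₂ − x₁)/(z₂ − z₁) = (-1.9 − -29.5)/2.15 = 12.84.

μ = -20.84, σ = 12.84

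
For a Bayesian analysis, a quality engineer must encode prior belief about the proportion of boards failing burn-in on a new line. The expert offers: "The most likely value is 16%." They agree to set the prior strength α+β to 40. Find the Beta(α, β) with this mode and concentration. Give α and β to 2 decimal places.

For α,β > 1 the Beta mode is (α−1)/(α+β−2). With α+β = 40, the mode is (α−1)/38.
Set (α−1)/38 = 0.16 → α = 1 + 0.16·38 = 7.08.
β = 40 − α = 32.92.

α = 7.08, β = 32.92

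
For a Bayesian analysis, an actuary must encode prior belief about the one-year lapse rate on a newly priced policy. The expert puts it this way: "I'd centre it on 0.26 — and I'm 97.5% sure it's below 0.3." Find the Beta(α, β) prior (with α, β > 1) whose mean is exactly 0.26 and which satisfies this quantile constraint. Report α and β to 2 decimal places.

α ≈ 125.54, β ≈ 357.30

With mean 0.26 fixed, write α = 0.26s, β = 0.74s where s = α+β.
Need P(θ < 0.3) = 0.975 under Beta(0.26s, 0.74s). Normal approximation: (q−m)/√(m(1−m)/s) ≈ z_{0.975} = 1.96, so s ≈ 0.26·0.74·(1.96)²/(0.3−0.26)² = 461.9.
At s = 461.9: P(θ<0.3) ≈ 0.972. Adjusting to match 0.975 gives s ≈ 482.84.
So α = 0.26·482.84 ≈ 125.54, β = 0.74·482.84 ≈ 357.30.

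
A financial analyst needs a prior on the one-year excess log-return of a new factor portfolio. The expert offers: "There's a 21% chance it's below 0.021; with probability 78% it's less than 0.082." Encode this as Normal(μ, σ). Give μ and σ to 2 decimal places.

The p-quantile of Normal(μ,σ) is μ + z_p·σ, with z_{0.21} = -0.8064 and z_{0.78} = 0.7722.
Eliminate σ: μ = (z₂·x₁ − z₁·x₂)/(z₂ − z₁) = (0.7722·0.021 − (-0.8064)·0.082)/1.579 = 0.05.
Then σ = (x₂ − x₁)/(z₂ − z₁) = (0.082 − 0.021)/1.579 = 0.04.

μ = 0.05, σ = 0.04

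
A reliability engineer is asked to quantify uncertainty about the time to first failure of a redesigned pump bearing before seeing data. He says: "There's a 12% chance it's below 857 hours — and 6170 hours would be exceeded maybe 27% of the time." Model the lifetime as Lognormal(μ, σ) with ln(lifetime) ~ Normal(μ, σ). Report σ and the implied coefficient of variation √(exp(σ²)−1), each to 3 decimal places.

σ ≈ 1.104, CV ≈ 1.544

If T ~ Lognormal(μ,σ) then ln T ~ Normal(μ,σ), so the p-quantile of ln T is μ + z_p·σ.
ln(857) = 6.753 and ln(6170) = 8.727; z_{0.12} = -1.175, z_{0.73} = 0.6128.
σ = (8.727 − 6.753)/(0.6128 − (-1.175)) = 1.104.
μ = 6.753 − (-1.175)·1.104 = 8.051.
CV = √(exp(σ²)−1) = √(exp(1.2192)−1) = 1.544.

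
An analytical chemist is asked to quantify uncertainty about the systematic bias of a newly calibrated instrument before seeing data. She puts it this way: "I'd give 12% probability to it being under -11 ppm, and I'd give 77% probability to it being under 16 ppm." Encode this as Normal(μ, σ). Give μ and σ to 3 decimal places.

The p-quantile of Normal(μ,σ) is μ + z_p·σ, with z_{0.12} = -1.175 and z_{0.77} = 0.7388.
Eliminate σ: μ = (z₂·x₁ − z₁·x₂)/(z₂ − z₁) = (0.7388·-11 − (-1.175)·16)/1.914 = 5.576.
Then σ = (x₂ − x₁)/(z₂ − z₁) = (16 − -11)/1.914 = 14.108.

μ = 5.576, σ = 14.108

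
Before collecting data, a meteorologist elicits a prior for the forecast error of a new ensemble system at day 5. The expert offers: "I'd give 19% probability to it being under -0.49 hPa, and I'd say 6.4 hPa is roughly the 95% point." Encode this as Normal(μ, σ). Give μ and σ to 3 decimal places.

The p-quantile of Normal(μ,σ) is μ + z_p·σ, with z_{0.19} = -0.8779 and z_{0.95} = 1.645.
Eliminate σ: μ = (z₂·x₁ − z₁·x₂)/(z₂ − z₁) = (1.645·-0.49 − (-0.8779)·6.4)/2.523 = 1.908.
Then σ = (x₂ − x₁)/(z₂ − z₁) = (6.4 − -0.49)/2.523 = 2.731.

μ = 1.908, σ = 2.731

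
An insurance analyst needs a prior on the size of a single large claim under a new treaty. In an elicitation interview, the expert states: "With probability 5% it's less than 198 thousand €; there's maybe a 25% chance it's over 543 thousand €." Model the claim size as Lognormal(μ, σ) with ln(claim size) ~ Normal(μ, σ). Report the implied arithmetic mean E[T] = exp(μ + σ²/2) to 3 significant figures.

If T ~ Lognormal(μ,σ) then ln T ~ Normal(μ,σ), so the p-quantile of ln T is μ + z_p·σ.
ln(198) = 5.288 and ln(543) = 6.297; z_{0.05} = -1.645, z_{0.75} = 0.6745.
σ = (6.297 − 5.288)/(0.6745 − (-1.645)) = 0.435.
μ = 5.288 − (-1.645)·0.435 = 6.004.
E[T] = exp(μ + σ²/2) = exp(6.004 + 0.0946) = 445 thousand €.

E[T] ≈ 445 thousand €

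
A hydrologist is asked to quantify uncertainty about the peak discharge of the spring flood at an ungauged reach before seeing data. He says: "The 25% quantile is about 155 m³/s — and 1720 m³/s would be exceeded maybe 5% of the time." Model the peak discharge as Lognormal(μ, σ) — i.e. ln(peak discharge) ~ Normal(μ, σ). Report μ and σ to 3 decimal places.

μ ≈ 5.743, σ ≈ 1.038

If T ~ Lognormal(μ,σ) then ln T ~ Normal(μ,σ), so the p-quantile of ln T is μ + z_p·σ.
ln(155) = 5.043 and ln(1720) = 7.45; z_{0.25} = -0.6745, z_{0.95} = 1.645.
σ = (7.45 − 5.043)/(1.645 − (-0.6745)) = 1.038.
μ = 5.043 − (-0.6745)·1.038 = 5.743.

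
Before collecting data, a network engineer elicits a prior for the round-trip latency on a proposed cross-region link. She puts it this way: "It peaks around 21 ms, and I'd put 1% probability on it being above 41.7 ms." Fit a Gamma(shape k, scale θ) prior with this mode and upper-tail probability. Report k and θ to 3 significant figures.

Gamma(k,θ) with k>1 has mode (k−1)θ, so θ = 21/(k−1).
Need P(X < 41.7) = 0.99 with θ tied to k this way. Start at k = 2, θ = 21: P(X<41.7) ≈ 0.590.
Too low — raise k to concentrate. Iterating converges to k ≈ 11.5.
Then θ = 21/(11.5−1) ≈ 2.01.

k ≈ 11.5, θ ≈ 2.01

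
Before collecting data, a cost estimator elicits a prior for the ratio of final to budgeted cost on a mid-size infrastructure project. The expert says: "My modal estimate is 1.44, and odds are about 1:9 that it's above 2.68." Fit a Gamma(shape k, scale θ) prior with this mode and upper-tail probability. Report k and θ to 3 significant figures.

Gamma(k,θ) with k>1 has mode (k−1)θ, so θ = 1.44/(k−1).
Need P(X < 2.68) = 0.9 with θ tied to k this way. Start at k = 2, θ = 1.44: P(X<2.68) ≈ 0.555.
Too low — raise k to concentrate. Iterating converges to k ≈ 5.95.
Then θ = 1.44/(5.95−1) ≈ 0.291.

k ≈ 5.95, θ ≈ 0.291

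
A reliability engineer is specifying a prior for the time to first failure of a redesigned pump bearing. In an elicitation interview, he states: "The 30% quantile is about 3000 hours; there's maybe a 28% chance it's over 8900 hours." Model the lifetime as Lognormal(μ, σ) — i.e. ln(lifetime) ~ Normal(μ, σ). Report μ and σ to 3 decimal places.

μ ≈ 8.521, σ ≈ 0.982

If T ~ Lognormal(μ,σ) then ln T ~ Normal(μ,σ), so the p-quantile of ln T is μ + z_p·σ.
ln(3000) = 8.006 and ln(8900) = 9.094; z_{0.3} = -0.5244, z_{0.72} = 0.5828.
σ = (9.094 − 8.006)/(0.5828 − (-0.5244)) = 0.982.
μ = 8.006 − (-0.5244)·0.982 = 8.521.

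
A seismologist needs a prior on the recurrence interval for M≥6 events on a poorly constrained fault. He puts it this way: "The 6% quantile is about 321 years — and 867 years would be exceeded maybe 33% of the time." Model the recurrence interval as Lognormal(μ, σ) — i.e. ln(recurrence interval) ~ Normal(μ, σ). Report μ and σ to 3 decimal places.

μ ≈ 6.546, σ ≈ 0.498

If T ~ Lognormal(μ,σ) then ln T ~ Normal(μ,σ), so the p-quantile of ln T is μ + z_p·σ.
ln(321) = 5.771 and ln(867) = 6.765; z_{0.06} = -1.555, z_{0.67} = 0.4399.
σ = (6.765 − 5.771)/(0.4399 − (-1.555)) = 0.498.
μ = 5.771 − (-1.555)·0.498 = 6.546.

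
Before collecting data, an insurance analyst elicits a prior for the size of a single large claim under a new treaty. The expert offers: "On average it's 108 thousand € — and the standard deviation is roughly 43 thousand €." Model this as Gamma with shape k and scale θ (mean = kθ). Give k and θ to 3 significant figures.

For Gamma(k, scale θ): mean = kθ, variance = kθ², so CV = 1/√k.
CV = SD/mean = 43/108 = 0.3981, hence k = 1/CV² = 6.31.
Then θ = mean/k = 108/6.31 = 17.1.

k ≈ 6.31, θ ≈ 17.1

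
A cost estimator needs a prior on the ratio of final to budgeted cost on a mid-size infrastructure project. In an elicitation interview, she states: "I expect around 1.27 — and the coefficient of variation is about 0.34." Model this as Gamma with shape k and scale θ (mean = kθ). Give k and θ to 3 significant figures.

k ≈ 8.65, θ ≈ 0.147

For Gamma(k, scale θ): mean = kθ, variance = kθ², so CV = 1/√k.
CV = 0.34, hence k = 1/CV² = 8.65.
Then θ = mean/k = 1.27/8.65 = 0.147.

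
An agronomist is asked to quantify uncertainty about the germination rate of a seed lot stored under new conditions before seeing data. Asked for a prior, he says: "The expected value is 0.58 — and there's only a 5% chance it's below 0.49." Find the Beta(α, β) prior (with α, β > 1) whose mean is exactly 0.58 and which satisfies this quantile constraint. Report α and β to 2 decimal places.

With mean 0.58 fixed, write α = 0.58s, β = 0.42s where s = α+β.
Need P(θ < 0.49) = 0.05 under Beta(0.58s, 0.42s). Normal approximation: (q−m)/√(m(1−m)/s) ≈ z_{0.05} = -1.64, so s ≈ 0.58·0.42·(-1.64)²/(0.49−0.58)² = 81.4.
At s = 81.4: P(θ<0.49) ≈ 0.051. Adjusting to match 0.05 gives s ≈ 82.52.
So α = 0.58·82.52 ≈ 47.86, β = 0.42·82.52 ≈ 34.66.

α ≈ 47.86, β ≈ 34.66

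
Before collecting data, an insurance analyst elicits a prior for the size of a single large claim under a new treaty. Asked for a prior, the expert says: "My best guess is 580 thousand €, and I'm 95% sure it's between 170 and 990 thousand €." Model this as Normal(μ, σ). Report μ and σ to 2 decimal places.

A symmetric 95% interval runs μ ± z·σ with z = 1.96.
Half-width = 410, so σ = 410/1.96 = 209.19.
μ is the stated best guess, 580.00.

μ = 580.00, σ = 209.19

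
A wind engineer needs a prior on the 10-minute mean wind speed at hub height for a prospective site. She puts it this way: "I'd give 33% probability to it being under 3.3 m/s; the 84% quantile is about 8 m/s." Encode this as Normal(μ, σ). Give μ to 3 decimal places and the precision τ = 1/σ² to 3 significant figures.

For Normal(μ,σ), the p-quantile is μ + z_p·σ. Here z_{0.33} = -0.4399, z_{0.84} = 0.9945.
So 3.3 = μ − 0.4399σ and 8 = μ + 0.9945σ.
Subtracting: σ = (8 − 3.3)/(0.9945 − (-0.4399)) = 3.277.
Then μ = 3.3 − (-0.4399)·3.277 = 4.741.
Precision τ = 1/σ² = 1/3.277² = 0.0931.

μ = 4.741, τ = 0.0931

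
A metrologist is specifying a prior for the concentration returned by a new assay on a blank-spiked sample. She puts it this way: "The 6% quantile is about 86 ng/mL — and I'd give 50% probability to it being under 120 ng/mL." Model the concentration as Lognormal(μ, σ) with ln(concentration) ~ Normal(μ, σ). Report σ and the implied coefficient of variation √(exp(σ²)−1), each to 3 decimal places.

σ ≈ 0.214, CV ≈ 0.217

If T ~ Lognormal(μ,σ) then ln T ~ Normal(μ,σ), so the p-quantile of ln T is μ + z_p·σ.
ln(86) = 4.454 and ln(120) = 4.787; z_{0.06} = -1.555, z_{0.5} = 0.
σ = (4.787 − 4.454)/(0 − (-1.555)) = 0.214.
μ = 4.454 − (-1.555)·0.214 = 4.787.
CV = √(exp(σ²)−1) = √(exp(0.0459)−1) = 0.217.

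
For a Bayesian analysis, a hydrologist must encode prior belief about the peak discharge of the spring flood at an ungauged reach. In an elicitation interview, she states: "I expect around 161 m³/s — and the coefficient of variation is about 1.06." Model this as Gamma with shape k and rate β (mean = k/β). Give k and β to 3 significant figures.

k ≈ 0.89, β ≈ 0.00553

For Gamma(k, rate β): mean = k/β, variance = k/β², so CV = 1/√k.
CV = 1.06, hence k = 1/CV² = 0.89.
Then β = k/mean = 0.89/161 = 0.00553.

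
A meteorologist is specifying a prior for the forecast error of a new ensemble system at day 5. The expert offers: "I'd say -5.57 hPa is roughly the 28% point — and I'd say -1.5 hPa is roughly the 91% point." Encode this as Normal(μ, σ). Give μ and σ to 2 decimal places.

For Normal(μ,σ), the p-quantile is μ + z_p·σ. Here z_{0.28} = -0.5828, z_{0.91} = 1.341.
So -5.57 = μ − 0.5828σ and -1.5 = μ + 1.341σ.
Subtracting: σ = (-1.5 − -5.57)/(1.341 − (-0.5828)) = 2.12.
Then μ = -5.57 − (-0.5828)·2.12 = -4.34.

μ = -4.34, σ = 2.12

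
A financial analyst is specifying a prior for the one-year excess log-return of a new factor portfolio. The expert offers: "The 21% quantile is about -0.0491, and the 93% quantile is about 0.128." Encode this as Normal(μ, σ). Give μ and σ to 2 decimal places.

For Normal(μ,σ), the p-quantile is μ + z_p·σ. Here z_{0.21} = -0.8064, z_{0.93} = 1.476.
So -0.0491 = μ − 0.8064σ and 0.128 = μ + 1.476σ.
Subtracting: σ = (0.128 − -0.0491)/(1.476 − (-0.8064)) = 0.08.
Then μ = -0.0491 − (-0.8064)·0.08 = 0.01.

μ = 0.01, σ = 0.08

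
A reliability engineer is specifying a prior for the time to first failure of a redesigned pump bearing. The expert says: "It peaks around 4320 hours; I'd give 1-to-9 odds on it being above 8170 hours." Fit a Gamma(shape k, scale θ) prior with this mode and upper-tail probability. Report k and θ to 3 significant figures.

k ≈ 5.71, θ ≈ 918

Gamma(k,θ) with k>1 has mode (k−1)θ, so θ = 4320/(k−1).
Need P(X < 8170) = 0.9 with θ tied to k this way. Start at k = 2, θ = 4320: P(X<8170) ≈ 0.564.
Too low — raise k to concentrate. Iterating converges to k ≈ 5.71.
Then θ = 4320/(5.71−1) ≈ 918.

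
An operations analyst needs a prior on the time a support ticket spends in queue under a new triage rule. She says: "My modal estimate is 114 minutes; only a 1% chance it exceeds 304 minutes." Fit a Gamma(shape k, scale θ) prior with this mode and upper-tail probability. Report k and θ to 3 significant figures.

Gamma(k,θ) with k>1 has mode (k−1)θ, so θ = 114/(k−1).
Need P(X < 304) = 0.99 with θ tied to k this way. Start at k = 2, θ = 114: P(X<304) ≈ 0.745.
Too low — raise k to concentrate. Iterating converges to k ≈ 5.81.
Then θ = 114/(5.81−1) ≈ 23.7.

k ≈ 5.81, θ ≈ 23.7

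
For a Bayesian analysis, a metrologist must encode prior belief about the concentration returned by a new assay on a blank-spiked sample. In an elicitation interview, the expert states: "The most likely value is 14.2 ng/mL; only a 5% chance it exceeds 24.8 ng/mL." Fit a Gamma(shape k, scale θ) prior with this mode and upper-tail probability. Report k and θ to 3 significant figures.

Gamma(k,θ) with k>1 has mode (k−1)θ, so θ = 14.2/(k−1).
Need P(X < 24.8) = 0.95 with θ tied to k this way. Start at k = 2, θ = 14.2: P(X<24.8) ≈ 0.521.
Too low — raise k to concentrate. Iterating converges to k ≈ 9.97.
Then θ = 14.2/(9.97−1) ≈ 1.58.

k ≈ 9.97, θ ≈ 1.58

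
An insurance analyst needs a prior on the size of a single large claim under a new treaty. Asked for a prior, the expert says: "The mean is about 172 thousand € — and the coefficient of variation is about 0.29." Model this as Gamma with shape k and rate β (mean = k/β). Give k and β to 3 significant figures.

k ≈ 11.9, β ≈ 0.0691

For Gamma(k, rate β): mean = k/β, variance = k/β², so CV = 1/√k.
CV = 0.29, hence k = 1/CV² = 11.9.
Then β = k/mean = 11.9/172 = 0.0691.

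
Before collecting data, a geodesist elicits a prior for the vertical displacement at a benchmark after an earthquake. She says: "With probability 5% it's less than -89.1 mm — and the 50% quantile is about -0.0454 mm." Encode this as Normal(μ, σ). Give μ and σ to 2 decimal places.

μ = -0.05, σ = 54.14

For Normal(μ,σ), the p-quantile is μ + z_p·σ. Here z_{0.05} = -1.645, z_{0.5} = 0.
So -89.1 = μ − 1.645σ and -0.0454 = μ + 0σ.
Subtracting: σ = (-0.0454 − -89.1)/(0 − (-1.645)) = 54.14.
Then μ = -89.1 − (-1.645)·54.14 = -0.05.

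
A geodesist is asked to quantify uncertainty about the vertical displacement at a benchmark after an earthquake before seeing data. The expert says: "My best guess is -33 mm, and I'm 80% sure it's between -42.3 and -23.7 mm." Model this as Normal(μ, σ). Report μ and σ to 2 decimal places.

A symmetric 80% interval runs μ ± z·σ with z = 1.282.
Half-width = 9.3, so σ = 9.3/1.282 = 7.26.
μ is the stated best guess, -33.00.

μ = -33.00, σ = 7.26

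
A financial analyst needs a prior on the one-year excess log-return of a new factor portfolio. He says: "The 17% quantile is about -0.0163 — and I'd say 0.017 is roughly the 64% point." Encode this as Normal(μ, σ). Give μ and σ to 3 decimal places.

μ = 0.008, σ = 0.025

The p-quantile of Normal(μ,σ) is μ + z_p·σ, with z_{0.17} = -0.9542 and z_{0.64} = 0.3585.
Eliminate σ: μ = (z₂·x₁ − z₁·x₂)/(z₂ − z₁) = (0.3585·-0.0163 − (-0.9542)·0.017)/1.313 = 0.008.
Then σ = (x₂ − x₁)/(z₂ − z₁) = (0.017 − -0.0163)/1.313 = 0.025.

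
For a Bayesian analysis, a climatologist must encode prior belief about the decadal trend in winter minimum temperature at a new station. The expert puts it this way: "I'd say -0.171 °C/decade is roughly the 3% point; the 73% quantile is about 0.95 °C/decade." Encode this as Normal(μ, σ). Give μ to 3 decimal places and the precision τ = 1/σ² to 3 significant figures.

The p-quantile of Normal(μ,σ) is μ + z_p·σ, with z_{0.03} = -1.881 and z_{0.73} = 0.6128.
Eliminate σ: μ = (z₂·x₁ − z₁·x₂)/(z₂ − z₁) = (0.6128·-0.171 − (-1.881)·0.95)/2.494 = 0.675.
Then σ = (x₂ − x₁)/(z₂ − z₁) = (0.95 − -0.171)/2.494 = 0.450.
Precision τ = 1/σ² = 1/0.4495² = 4.95.

μ = 0.675, τ = 4.95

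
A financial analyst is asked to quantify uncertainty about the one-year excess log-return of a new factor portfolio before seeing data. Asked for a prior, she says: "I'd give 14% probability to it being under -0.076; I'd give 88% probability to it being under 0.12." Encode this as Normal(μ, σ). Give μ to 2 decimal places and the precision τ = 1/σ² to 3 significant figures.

For Normal(μ,σ), the p-quantile is μ + z_p·σ. Here z_{0.14} = -1.08, z_{0.88} = 1.175.
So -0.076 = μ − 1.08σ and 0.12 = μ + 1.175σ.
Subtracting: σ = (0.12 − -0.076)/(1.175 − (-1.08)) = 0.09.
Then μ = -0.076 − (-1.08)·0.09 = 0.02.
Precision τ = 1/σ² = 1/0.08691² = 132.

μ = 0.02, τ = 132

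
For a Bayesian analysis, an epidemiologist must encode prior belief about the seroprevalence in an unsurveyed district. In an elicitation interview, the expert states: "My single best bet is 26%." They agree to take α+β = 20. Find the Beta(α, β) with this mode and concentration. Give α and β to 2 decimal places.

α = 5.68, β = 14.32

For α,β > 1 the Beta mode is (α−1)/(α+β−2). With α+β = 20, the mode is (α−1)/18.
Set (α−1)/18 = 0.26 → α = 1 + 0.26·18 = 5.68.
β = 20 − α = 14.32.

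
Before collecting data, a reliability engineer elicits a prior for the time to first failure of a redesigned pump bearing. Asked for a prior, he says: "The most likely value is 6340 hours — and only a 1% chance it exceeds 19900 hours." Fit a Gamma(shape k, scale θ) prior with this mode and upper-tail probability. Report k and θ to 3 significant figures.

k ≈ 4.4, θ ≈ 1860

Gamma(k,θ) with k>1 has mode (k−1)θ, so θ = 6340/(k−1).
Need P(X < 19900) = 0.99 with θ tied to k this way. Start at k = 2, θ = 6340: P(X<19900) ≈ 0.821.
Too low — raise k to concentrate. Iterating converges to k ≈ 4.4.
Then θ = 6340/(4.4−1) ≈ 1860.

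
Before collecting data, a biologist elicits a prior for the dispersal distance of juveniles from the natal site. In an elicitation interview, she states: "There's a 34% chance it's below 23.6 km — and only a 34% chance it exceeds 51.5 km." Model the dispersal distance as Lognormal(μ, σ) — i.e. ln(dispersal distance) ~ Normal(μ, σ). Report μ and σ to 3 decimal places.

μ ≈ 3.551, σ ≈ 0.946

If T ~ Lognormal(μ,σ) then ln T ~ Normal(μ,σ), so the p-quantile of ln T is μ + z_p·σ.
ln(23.6) = 3.161 and ln(51.5) = 3.942; z_{0.34} = -0.4125, z_{0.66} = 0.4125.
σ = (3.942 − 3.161)/(0.4125 − (-0.4125)) = 0.946.
μ = 3.161 − (-0.4125)·0.946 = 3.551.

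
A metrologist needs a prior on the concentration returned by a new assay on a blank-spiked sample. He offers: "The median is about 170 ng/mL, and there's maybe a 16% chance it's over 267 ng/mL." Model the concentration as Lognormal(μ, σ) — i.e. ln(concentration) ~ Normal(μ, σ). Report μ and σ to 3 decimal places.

If T ~ Lognormal(μ,σ) then ln T ~ Normal(μ,σ), so the p-quantile of ln T is μ + z_p·σ.
ln(170) = 5.136 and ln(267) = 5.587; z_{0.5} = 0, z_{0.84} = 0.9945.
σ = (5.587 − 5.136)/(0.9945 − (0)) = 0.454.
μ = 5.136 − (0)·0.454 = 5.136.

μ ≈ 5.136, σ ≈ 0.454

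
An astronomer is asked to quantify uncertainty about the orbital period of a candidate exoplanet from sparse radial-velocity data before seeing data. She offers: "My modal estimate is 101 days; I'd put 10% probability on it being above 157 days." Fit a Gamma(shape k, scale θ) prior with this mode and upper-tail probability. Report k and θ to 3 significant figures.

k ≈ 10.6, θ ≈ 10.5

Gamma(k,θ) with k>1 has mode (k−1)θ, so θ = 101/(k−1).
Need P(X < 157) = 0.9 with θ tied to k this way. Start at k = 2, θ = 101: P(X<157) ≈ 0.460.
Too low — raise k to concentrate. Iterating converges to k ≈ 10.6.
Then θ = 101/(10.6−1) ≈ 10.5.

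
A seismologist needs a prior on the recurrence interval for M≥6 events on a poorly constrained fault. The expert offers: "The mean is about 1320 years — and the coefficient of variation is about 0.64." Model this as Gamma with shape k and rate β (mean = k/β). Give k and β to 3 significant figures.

For Gamma(k, rate β): mean = k/β, variance = k/β², so CV = 1/√k.
CV = 0.64, hence k = 1/CV² = 2.44.
Then β = k/mean = 2.44/1320 = 0.00185.

k ≈ 2.44, β ≈ 0.00185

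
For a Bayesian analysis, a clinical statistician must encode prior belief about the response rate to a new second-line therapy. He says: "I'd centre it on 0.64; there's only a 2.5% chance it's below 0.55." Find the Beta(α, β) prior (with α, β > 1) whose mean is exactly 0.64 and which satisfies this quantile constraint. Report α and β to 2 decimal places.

α ≈ 72.75, β ≈ 40.92

With mean 0.64 fixed, write α = 0.64s, β = 0.36s where s = α+β.
Need P(θ < 0.55) = 0.025 under Beta(0.64s, 0.36s). Normal approximation: (q−m)/√(m(1−m)/s) ≈ z_{0.025} = -1.96, so s ≈ 0.64·0.36·(-1.96)²/(0.55−0.64)² = 109.3.
At s = 109.3: P(θ<0.55) ≈ 0.027. Adjusting to match 0.025 gives s ≈ 113.67.
So α = 0.64·113.67 ≈ 72.75, β = 0.36·113.67 ≈ 40.92.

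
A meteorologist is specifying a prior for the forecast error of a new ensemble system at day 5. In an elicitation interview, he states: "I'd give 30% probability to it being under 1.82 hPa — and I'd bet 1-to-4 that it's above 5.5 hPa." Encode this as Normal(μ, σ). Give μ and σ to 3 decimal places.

μ = 3.233, σ = 2.694

The p-quantile of Normal(μ,σ) is μ + z_p·σ, with z_{0.3} = -0.5244 and z_{0.8} = 0.8416.
Eliminate σ: μ = (z₂·x₁ − z₁·x₂)/(z₂ − z₁) = (0.8416·1.82 − (-0.5244)·5.5)/1.366 = 3.233.
Then σ = (x₂ − x₁)/(z₂ − z₁) = (5.5 − 1.82)/1.366 = 2.694.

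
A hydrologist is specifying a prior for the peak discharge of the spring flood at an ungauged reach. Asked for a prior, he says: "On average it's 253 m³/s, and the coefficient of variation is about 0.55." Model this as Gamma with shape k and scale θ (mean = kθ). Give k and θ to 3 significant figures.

For Gamma(k, scale θ): mean = kθ, variance = kθ², so CV = 1/√k.
CV = 0.55, hence k = 1/CV² = 3.31.
Then θ = mean/k = 253/3.31 = 76.5.

k ≈ 3.31, θ ≈ 76.5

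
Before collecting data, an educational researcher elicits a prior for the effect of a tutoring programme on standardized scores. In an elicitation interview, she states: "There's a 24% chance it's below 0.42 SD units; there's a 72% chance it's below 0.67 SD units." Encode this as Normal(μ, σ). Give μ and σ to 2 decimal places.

For Normal(μ,σ), the p-quantile is μ + z_p·σ. Here z_{0.24} = -0.7063, z_{0.72} = 0.5828.
So 0.42 = μ − 0.7063σ and 0.67 = μ + 0.5828σ.
Subtracting: σ = (0.67 − 0.42)/(0.5828 − (-0.7063)) = 0.19.
Then μ = 0.42 − (-0.7063)·0.19 = 0.56.

μ = 0.56, σ = 0.19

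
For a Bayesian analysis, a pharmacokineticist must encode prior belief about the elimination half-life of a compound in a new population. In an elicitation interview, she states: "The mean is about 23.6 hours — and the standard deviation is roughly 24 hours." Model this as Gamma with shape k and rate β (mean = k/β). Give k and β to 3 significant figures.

k ≈ 0.967, β ≈ 0.041

For Gamma(k, rate β): mean = k/β, variance = k/β², so CV = 1/√k.
CV = SD/mean = 24/23.6 = 1.017, hence k = 1/CV² = 0.967.
Then β = k/mean = 0.967/23.6 = 0.041.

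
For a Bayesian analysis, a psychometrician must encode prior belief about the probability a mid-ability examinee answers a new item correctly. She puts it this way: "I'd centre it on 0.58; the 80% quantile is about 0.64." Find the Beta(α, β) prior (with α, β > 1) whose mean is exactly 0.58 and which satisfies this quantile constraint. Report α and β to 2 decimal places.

α ≈ 28.15, β ≈ 20.39

With mean 0.58 fixed, write α = 0.58s, β = 0.42s where s = α+β.
Need P(θ < 0.64) = 0.8 under Beta(0.58s, 0.42s). Normal approximation: (q−m)/√(m(1−m)/s) ≈ z_{0.8} = 0.842, so s ≈ 0.58·0.42·(0.842)²/(0.64−0.58)² = 47.9.
At s = 47.9: P(θ<0.64) ≈ 0.798. Adjusting to match 0.8 gives s ≈ 48.54.
So α = 0.58·48.54 ≈ 28.15, β = 0.42·48.54 ≈ 20.39.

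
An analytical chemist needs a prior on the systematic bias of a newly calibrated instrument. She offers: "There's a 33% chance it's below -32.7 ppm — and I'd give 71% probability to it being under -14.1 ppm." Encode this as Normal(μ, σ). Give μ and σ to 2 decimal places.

μ = -24.46, σ = 18.73

The p-quantile of Normal(μ,σ) is μ + z_p·σ, with z_{0.33} = -0.4399 and z_{0.71} = 0.5534.
Eliminate σ: μ = (z₂·x₁ − z₁·x₂)/(z₂ − z₁) = (0.5534·-32.7 − (-0.4399)·-14.1)/0.9933 = -24.46.
Then σ = (x₂ − x₁)/(z₂ − z₁) = (-14.1 − -32.7)/0.9933 = 18.73.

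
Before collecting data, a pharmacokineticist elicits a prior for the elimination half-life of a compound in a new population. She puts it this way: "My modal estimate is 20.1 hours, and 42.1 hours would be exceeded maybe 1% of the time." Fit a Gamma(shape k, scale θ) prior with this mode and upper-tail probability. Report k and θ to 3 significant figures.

Gamma(k,θ) with k>1 has mode (k−1)θ, so θ = 20.1/(k−1).
Need P(X < 42.1) = 0.99 with θ tied to k this way. Start at k = 2, θ = 20.1: P(X<42.1) ≈ 0.619.
Too low — raise k to concentrate. Iterating converges to k ≈ 9.91.
Then θ = 20.1/(9.91−1) ≈ 2.26.

k ≈ 9.91, θ ≈ 2.26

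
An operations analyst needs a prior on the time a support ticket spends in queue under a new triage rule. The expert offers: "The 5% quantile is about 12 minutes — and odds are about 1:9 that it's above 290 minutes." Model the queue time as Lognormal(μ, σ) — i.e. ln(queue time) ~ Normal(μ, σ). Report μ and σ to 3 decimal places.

μ ≈ 4.275, σ ≈ 1.088

If T ~ Lognormal(μ,σ) then ln T ~ Normal(μ,σ), so the p-quantile of ln T is μ + z_p·σ.
ln(12) = 2.485 and ln(290) = 5.67; z_{0.05} = -1.645, z_{0.9} = 1.282.
σ = (5.67 − 2.485)/(1.282 − (-1.645)) = 1.088.
μ = 2.485 − (-1.645)·1.088 = 4.275.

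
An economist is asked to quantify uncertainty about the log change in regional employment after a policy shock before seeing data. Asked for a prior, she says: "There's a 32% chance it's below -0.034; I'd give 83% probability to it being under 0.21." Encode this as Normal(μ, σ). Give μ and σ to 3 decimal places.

For Normal(μ,σ), the p-quantile is μ + z_p·σ. Here z_{0.32} = -0.4677, z_{0.83} = 0.9542.
So -0.034 = μ − 0.4677σ and 0.21 = μ + 0.9542σ.
Subtracting: σ = (0.21 − -0.034)/(0.9542 − (-0.4677)) = 0.172.
Then μ = -0.034 − (-0.4677)·0.172 = 0.046.

μ = 0.046, σ = 0.172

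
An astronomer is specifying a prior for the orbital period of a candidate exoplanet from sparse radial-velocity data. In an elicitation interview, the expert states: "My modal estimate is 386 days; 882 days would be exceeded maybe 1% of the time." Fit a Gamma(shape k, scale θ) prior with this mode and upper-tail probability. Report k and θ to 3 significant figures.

Gamma(k,θ) with k>1 has mode (k−1)θ, so θ = 386/(k−1).
Need P(X < 882) = 0.99 with θ tied to k this way. Start at k = 2, θ = 386: P(X<882) ≈ 0.666.
Too low — raise k to concentrate. Iterating converges to k ≈ 8.01.
Then θ = 386/(8.01−1) ≈ 55.1.

k ≈ 8.01, θ ≈ 55.1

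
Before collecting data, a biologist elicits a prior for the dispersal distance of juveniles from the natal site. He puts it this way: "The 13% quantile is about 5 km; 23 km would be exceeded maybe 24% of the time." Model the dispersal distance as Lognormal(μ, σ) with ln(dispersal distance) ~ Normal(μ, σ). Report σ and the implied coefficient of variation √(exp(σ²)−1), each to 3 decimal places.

σ ≈ 0.833, CV ≈ 1.000

If T ~ Lognormal(μ,σ) then ln T ~ Normal(μ,σ), so the p-quantile of ln T is μ + z_p·σ.
ln(5) = 1.609 and ln(23) = 3.135; z_{0.13} = -1.126, z_{0.76} = 0.7063.
σ = (3.135 − 1.609)/(0.7063 − (-1.126)) = 0.833.
μ = 1.609 − (-1.126)·0.833 = 2.547.
CV = √(exp(σ²)−1) = √(exp(0.6934)−1) = 1.000.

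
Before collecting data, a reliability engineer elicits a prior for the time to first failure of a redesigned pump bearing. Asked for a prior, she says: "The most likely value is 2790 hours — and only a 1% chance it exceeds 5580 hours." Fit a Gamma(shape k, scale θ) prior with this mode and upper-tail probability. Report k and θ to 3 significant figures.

Gamma(k,θ) with k>1 has mode (k−1)θ, so θ = 2790/(k−1).
Need P(X < 5580) = 0.99 with θ tied to k this way. Start at k = 2, θ = 2790: P(X<5580) ≈ 0.594.
Too low — raise k to concentrate. Iterating converges to k ≈ 11.2.
Then θ = 2790/(11.2−1) ≈ 273.

k ≈ 11.2, θ ≈ 273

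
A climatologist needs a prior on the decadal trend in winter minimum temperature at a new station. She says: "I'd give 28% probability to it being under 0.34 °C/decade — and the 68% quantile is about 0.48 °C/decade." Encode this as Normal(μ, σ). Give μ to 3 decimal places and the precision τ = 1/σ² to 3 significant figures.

μ = 0.418, τ = 56.3

For Normal(μ,σ), the p-quantile is μ + z_p·σ. Here z_{0.28} = -0.5828, z_{0.68} = 0.4677.
So 0.34 = μ − 0.5828σ and 0.48 = μ + 0.4677σ.
Subtracting: σ = (0.48 − 0.34)/(0.4677 − (-0.5828)) = 0.133.
Then μ = 0.34 − (-0.5828)·0.133 = 0.418.
Precision τ = 1/σ² = 1/0.1333² = 56.3.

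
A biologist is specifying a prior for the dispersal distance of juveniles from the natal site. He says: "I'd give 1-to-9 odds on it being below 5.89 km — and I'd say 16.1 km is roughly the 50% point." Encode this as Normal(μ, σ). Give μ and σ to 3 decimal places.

For Normal(μ,σ), the p-quantile is μ + z_p·σ. Here z_{0.1} = -1.282, z_{0.5} = 0.
So 5.89 = μ − 1.282σ and 16.1 = μ + 0σ.
Subtracting: σ = (16.1 − 5.89)/(0 − (-1.282)) = 7.967.
Then μ = 5.89 − (-1.282)·7.967 = 16.100.

μ = 16.100, σ = 7.967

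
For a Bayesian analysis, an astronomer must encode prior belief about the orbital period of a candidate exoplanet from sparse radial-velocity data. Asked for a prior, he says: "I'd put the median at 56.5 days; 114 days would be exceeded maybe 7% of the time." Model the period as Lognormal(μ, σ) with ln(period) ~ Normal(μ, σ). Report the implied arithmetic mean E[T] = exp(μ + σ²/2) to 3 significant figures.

E[T] ≈ 63.3 days

If T ~ Lognormal(μ,σ) then ln T ~ Normal(μ,σ), so the p-quantile of ln T is μ + z_p·σ.
ln(56.5) = 4.034 and ln(114) = 4.736; z_{0.5} = 0, z_{0.93} = 1.476.
σ = (4.736 − 4.034)/(1.476 − (0)) = 0.476.
μ = 4.034 − (0)·0.476 = 4.034.
E[T] = exp(μ + σ²/2) = exp(4.034 + 0.1131) = 63.3 days.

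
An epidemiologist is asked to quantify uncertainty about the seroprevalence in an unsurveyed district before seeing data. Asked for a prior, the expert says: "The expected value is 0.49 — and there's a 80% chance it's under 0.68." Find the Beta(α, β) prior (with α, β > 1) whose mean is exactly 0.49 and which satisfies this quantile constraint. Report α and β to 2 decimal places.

With mean 0.49 fixed, write α = 0.49s, β = 0.51s where s = α+β.
Need P(θ < 0.68) = 0.8 under Beta(0.49s, 0.51s). Normal approximation: (q−m)/√(m(1−m)/s) ≈ z_{0.8} = 0.842, so s ≈ 0.49·0.51·(0.842)²/(0.68−0.49)² = 4.9.
At s = 4.9: P(θ<0.68) ≈ 0.798. Adjusting to match 0.8 gives s ≈ 4.99.
So α = 0.49·4.99 ≈ 2.45, β = 0.51·4.99 ≈ 2.55.

α ≈ 2.45, β ≈ 2.55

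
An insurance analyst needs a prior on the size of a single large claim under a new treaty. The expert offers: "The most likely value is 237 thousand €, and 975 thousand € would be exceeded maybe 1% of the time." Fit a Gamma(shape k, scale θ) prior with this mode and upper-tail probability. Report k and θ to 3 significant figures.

Gamma(k,θ) with k>1 has mode (k−1)θ, so θ = 237/(k−1).
Need P(X < 975) = 0.99 with θ tied to k this way. Start at k = 2, θ = 237: P(X<975) ≈ 0.916.
Too low — raise k to concentrate. Iterating converges to k ≈ 3.07.
Then θ = 237/(3.07−1) ≈ 114.

k ≈ 3.07, θ ≈ 114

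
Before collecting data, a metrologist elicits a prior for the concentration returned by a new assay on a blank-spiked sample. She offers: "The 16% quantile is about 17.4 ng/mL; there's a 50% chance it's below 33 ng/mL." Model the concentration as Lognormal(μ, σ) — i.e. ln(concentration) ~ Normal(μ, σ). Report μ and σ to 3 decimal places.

If T ~ Lognormal(μ,σ) then ln T ~ Normal(μ,σ), so the p-quantile of ln T is μ + z_p·σ.
ln(17.4) = 2.856 and ln(33) = 3.497; z_{0.16} = -0.9945, z_{0.5} = 0.
σ = (3.497 − 2.856)/(0 − (-0.9945)) = 0.644.
μ = 2.856 − (-0.9945)·0.644 = 3.497.

μ ≈ 3.497, σ ≈ 0.644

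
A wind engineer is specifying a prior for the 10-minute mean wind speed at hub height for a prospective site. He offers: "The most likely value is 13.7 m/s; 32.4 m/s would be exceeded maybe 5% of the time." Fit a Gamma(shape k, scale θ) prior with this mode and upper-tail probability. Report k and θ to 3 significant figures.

Gamma(k,θ) with k>1 has mode (k−1)θ, so θ = 13.7/(k−1).
Need P(X < 32.4) = 0.95 with θ tied to k this way. Start at k = 2, θ = 13.7: P(X<32.4) ≈ 0.684.
Too low — raise k to concentrate. Iterating converges to k ≈ 4.69.
Then θ = 13.7/(4.69−1) ≈ 3.72.

k ≈ 4.69, θ ≈ 3.72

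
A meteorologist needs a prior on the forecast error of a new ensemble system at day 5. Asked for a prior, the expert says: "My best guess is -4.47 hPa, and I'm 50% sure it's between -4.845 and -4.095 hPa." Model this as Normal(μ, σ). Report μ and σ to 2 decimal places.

A symmetric 50% interval runs μ ± z·σ with z = 0.6745.
Half-width = 0.375, so σ = 0.375/0.6745 = 0.56.
μ is the stated best guess, -4.47.

μ = -4.47, σ = 0.56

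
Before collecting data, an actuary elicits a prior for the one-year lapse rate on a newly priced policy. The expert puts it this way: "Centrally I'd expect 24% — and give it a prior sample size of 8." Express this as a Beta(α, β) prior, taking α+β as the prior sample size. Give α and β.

α = 1.92, β = 6.08

Under the effective-sample-size interpretation, Beta(α, β) has prior mean α/(α+β) and prior sample size α+β.
So α+β = 8 and α/(α+β) = 0.24, giving α = 0.24·8 = 1.92 and β = 8 − 1.92 = 6.08.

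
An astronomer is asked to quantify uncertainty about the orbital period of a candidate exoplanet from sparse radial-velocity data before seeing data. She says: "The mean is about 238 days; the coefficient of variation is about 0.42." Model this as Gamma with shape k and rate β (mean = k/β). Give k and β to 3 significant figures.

k ≈ 5.67, β ≈ 0.0238

For Gamma(k, rate β): mean = k/β, variance = k/β², so CV = 1/√k.
CV = 0.42, hence k = 1/CV² = 5.67.
Then β = k/mean = 5.67/238 = 0.0238.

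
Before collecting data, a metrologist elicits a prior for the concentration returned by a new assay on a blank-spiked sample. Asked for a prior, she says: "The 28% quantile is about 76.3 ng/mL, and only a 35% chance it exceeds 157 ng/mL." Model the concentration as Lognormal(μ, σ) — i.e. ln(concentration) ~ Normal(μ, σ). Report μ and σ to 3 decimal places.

If T ~ Lognormal(μ,σ) then ln T ~ Normal(μ,σ), so the p-quantile of ln T is μ + z_p·σ.
ln(76.3) = 4.335 and ln(157) = 5.056; z_{0.28} = -0.5828, z_{0.65} = 0.3853.
σ = (5.056 − 4.335)/(0.3853 − (-0.5828)) = 0.745.
μ = 4.335 − (-0.5828)·0.745 = 4.769.

μ ≈ 4.769, σ ≈ 0.745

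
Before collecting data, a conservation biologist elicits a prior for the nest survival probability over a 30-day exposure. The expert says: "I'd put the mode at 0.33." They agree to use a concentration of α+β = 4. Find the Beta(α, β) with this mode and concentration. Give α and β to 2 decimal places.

For α,β > 1 the Beta mode is (α−1)/(α+β−2). With α+β = 4, the mode is (α−1)/2.
Set (α−1)/2 = 0.33 → α = 1 + 0.33·2 = 1.66.
β = 4 − α = 2.34.

α = 1.66, β = 2.34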